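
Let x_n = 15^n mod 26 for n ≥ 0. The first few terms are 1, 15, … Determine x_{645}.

5

We have x_0 = 1, x_1 = 15, x_2 = 17, x_3 = 21, x_4 = 3, x_5 = 19, x_6 = 25, x_7 = 11, x_8 = 9, x_9 = 5, x_{10} = 23, x_{11} = 7, x_{12} = 1.
The sequence repeats with period 12.
So x_{645} = x_{0 + ((645-0) mod 12)} = x_9 = 5.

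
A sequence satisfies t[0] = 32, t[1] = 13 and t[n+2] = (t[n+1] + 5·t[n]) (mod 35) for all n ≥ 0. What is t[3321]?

Listing terms: t[0] = 32, t[1] = 13, t[2] = 33, t[3] = 28, t[4] = 18, t[5] = 18, t[6] = 3, t[7] = 23, t[8] = 3, t[9] = 13, t[10] = 28, t[11] = 23, t[12] = 23, t[13] = 33, t[14] = 8, t[15] = 33, t[16] = 3, t[17] = 28, t[18] = 8, t[19] = 8, t[20] = 13, t[21] = 18, t[22] = 13, t[23] = 33.
Since (t[22], t[23]) = (t[1], t[2]) = (13, 33) (two consecutive terms determine the rest), the sequence is eventually periodic: after a pre-period of length 1 it cycles with period 21.
For n ≥ 1, t[n] depends only on (n - 1) mod 21. (3321 - 1) mod 21 = 2, so t[3321] = t[3] = 28.

28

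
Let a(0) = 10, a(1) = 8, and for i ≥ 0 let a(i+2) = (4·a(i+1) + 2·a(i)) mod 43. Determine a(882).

10

a(0) = 10,  a(1) = 8,  a(2) = 9,  a(3) = 9,  a(4) = 11,  a(5) = 19,  a(6) = 12,  a(7) = 0,  a(8) = 24,  a(9) = 10,  a(10) = 2,  a(11) = 28,  a(12) = 30,  a(13) = 4,  a(14) = 33,  a(15) = 11,  a(16) = 24,  a(17) = 32,  a(18) = 4,  a(19) = 37,  a(20) = 27,  a(21) = 10,  a(22) = 8.
Since (a(21), a(22)) = (a(0), a(1)) = (10, 8) (two consecutive terms determine the rest), the sequence is periodic with period 21.
So a(882) = a(0 + ((882-0) mod 21)) = a(0) = 10.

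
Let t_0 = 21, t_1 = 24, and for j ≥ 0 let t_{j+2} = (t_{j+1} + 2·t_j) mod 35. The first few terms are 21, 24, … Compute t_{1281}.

Listing terms: t_0 = 21,  t_1 = 24,  t_2 = 31,  t_3 = 9,  t_4 = 1,  t_5 = 19,  t_6 = 21,  t_7 = 24.
Since (t_6, t_7) = (t_0, t_1) = (21, 24) (two consecutive terms determine the rest), the sequence is periodic with period 6.
So t_{1281} = t_{0 + ((1281-0) mod 6)} = t_3 = 9.

9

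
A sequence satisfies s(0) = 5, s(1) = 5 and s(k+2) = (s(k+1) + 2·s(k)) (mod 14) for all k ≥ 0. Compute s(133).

5

Computing terms: s(0) = 5, s(1) = 5, s(2) = 1, s(3) = 11, s(4) = 13, s(5) = 7, s(6) = 5, s(7) = 5.
Since (s(6), s(7)) = (s(0), s(1)) = (5, 5) (two consecutive terms determine the rest), the sequence is periodic with period 6.
(133 - 0) mod 6 = 1, so s(133) = s(1) = 5.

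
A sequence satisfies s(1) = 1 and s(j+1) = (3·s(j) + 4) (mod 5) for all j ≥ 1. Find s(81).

1

We have s(1) = 1; s(2) = 2; s(3) = 0; s(4) = 4; s(5) = 1.
The sequence repeats with period 4.
(81 - 1) mod 4 = 0, so s(81) = s(1) = 1.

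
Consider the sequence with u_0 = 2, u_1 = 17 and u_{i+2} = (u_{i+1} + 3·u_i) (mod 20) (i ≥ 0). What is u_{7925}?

5

We have u_0 = 2, u_1 = 17, u_2 = 3, u_3 = 14, u_4 = 3, u_5 = 5, u_6 = 14, u_7 = 9, u_8 = 11, u_9 = 18, u_{10} = 11, u_{11} = 5, u_{12} = 18, u_{13} = 13, u_{14} = 7, u_{15} = 6, u_{16} = 7, u_{17} = 5, u_{18} = 6, u_{19} = 1, u_{20} = 19, u_{21} = 2, u_{22} = 19, u_{23} = 5, u_{24} = 2, u_{25} = 17.
Since (u_{24}, u_{25}) = (u_0, u_1) = (2, 17) (two consecutive terms determine the rest), the sequence is periodic with period 24.
(7925 - 0) mod 24 = 5, so u_{7925} = u_5 = 5.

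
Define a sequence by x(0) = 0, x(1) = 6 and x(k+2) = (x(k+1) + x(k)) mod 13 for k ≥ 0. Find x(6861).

6

Listing terms: x(0) = 0; x(1) = 6; x(2) = 6; x(3) = 12; x(4) = 5; x(5) = 4; x(6) = 9; x(7) = 0; x(8) = 9; x(9) = 9; x(10) = 5; x(11) = 1; x(12) = 6; x(13) = 7; x(14) = 0; x(15) = 7; x(16) = 7; x(17) = 1; x(18) = 8; x(19) = 9; x(20) = 4; x(21) = 0; x(22) = 4; x(23) = 4; x(24) = 8; x(25) = 12; x(26) = 7; x(27) = 6; x(28) = 0; x(29) = 6.
The sequence repeats with period 28.
(6861 - 0) mod 28 = 1, so x(6861) = x(1) = 6.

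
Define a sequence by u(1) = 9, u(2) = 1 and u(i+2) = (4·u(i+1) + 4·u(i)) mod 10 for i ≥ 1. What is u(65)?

u(1) = 9,  u(2) = 1,  u(3) = 0,  u(4) = 4,  u(5) = 6,  u(6) = 0,  u(7) = 4.
Since (u(6), u(7)) = (u(3), u(4)) = (0, 4) (two consecutive terms determine the rest), the sequence is eventually periodic: after a pre-period of length 2 it cycles with period 3.
For i ≥ 3, u(i) depends only on (i - 3) mod 3. (65 - 3) mod 3 = 2, so u(65) = u(5) = 6.

6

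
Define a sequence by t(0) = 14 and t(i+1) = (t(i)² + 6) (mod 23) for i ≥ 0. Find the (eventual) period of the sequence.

Computing terms: t(0) = 14, t(1) = 18, t(2) = 8, t(3) = 1, t(4) = 7, t(5) = 9, t(6) = 18.
Since t(6) = t(1) = 18, the sequence is eventually periodic: after a pre-period of length 1 it cycles with period 5.

5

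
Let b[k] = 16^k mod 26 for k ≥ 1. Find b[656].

b[1] = 16, b[2] = 22, b[3] = 14, b[4] = 16.
Since b[4] = b[1] = 16, the sequence is periodic with period 3.
(656 - 1) mod 3 = 1, so b[656] = b[2] = 22.

22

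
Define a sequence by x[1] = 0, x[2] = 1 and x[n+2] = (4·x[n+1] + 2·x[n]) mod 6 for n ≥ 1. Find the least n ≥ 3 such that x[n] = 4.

x[1] = 0,  x[2] = 1,  x[3] = 4,  x[4] = 0,  x[5] = 2,  x[6] = 2,  x[7] = 0,  x[8] = 4,  x[9] = 4,  x[10] = 0.
Since (x[9], x[10]) = (x[3], x[4]) = (4, 0) (two consecutive terms determine the rest), the sequence is eventually periodic: after a pre-period of length 2 it cycles with period 6.
The value 4 first appears (with n ≥ 3) at x[3].

3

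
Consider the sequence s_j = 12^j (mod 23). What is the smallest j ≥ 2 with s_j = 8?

s_1 = 12,  s_2 = 6,  s_3 = 3,  s_4 = 13,  s_5 = 18,  s_6 = 9,  s_7 = 16,  s_8 = 8,  s_9 = 4,  s_{10} = 2,  s_{11} = 1,  s_{12} = 12.
Since s_{12} = s_1 = 12, the sequence is periodic with period 11.
The value 8 first appears (with j ≥ 2) at s_8.

8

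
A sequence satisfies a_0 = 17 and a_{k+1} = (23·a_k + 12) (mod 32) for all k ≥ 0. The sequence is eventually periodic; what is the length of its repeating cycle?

4

We have a_0 = 17,  a_1 = 19,  a_2 = 1,  a_3 = 3,  a_4 = 17.
The sequence repeats with period 4.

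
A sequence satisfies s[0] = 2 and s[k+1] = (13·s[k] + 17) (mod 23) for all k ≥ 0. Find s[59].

We have s[0] = 2; s[1] = 20; s[2] = 1; s[3] = 7; s[4] = 16; s[5] = 18; s[6] = 21; s[7] = 14; s[8] = 15; s[9] = 5; s[10] = 13; s[11] = 2.
The sequence repeats with period 11.
(59 - 0) mod 11 = 4, so s[59] = s[4] = 16.

16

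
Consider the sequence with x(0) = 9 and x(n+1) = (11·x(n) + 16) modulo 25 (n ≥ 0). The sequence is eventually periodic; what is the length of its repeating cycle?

25

We have x(0) = 9; x(1) = 15; x(2) = 6; x(3) = 7; x(4) = 18; x(5) = 14; x(6) = 20; x(7) = 11; x(8) = 12; x(9) = 23; x(10) = 19; x(11) = 0; x(12) = 16; x(13) = 17; x(14) = 3; x(15) = 24; x(16) = 5; x(17) = 21; x(18) = 22; x(19) = 8; x(20) = 4; x(21) = 10; x(22) = 1; x(23) = 2; x(24) = 13; x(25) = 9.
Since x(25) = x(0) = 9, the sequence is periodic with period 25.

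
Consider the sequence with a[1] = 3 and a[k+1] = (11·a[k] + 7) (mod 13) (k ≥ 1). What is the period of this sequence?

Computing terms: a[1] = 3; a[2] = 1; a[3] = 5; a[4] = 10; a[5] = 0; a[6] = 7; a[7] = 6; a[8] = 8; a[9] = 4; a[10] = 12; a[11] = 9; a[12] = 2; a[13] = 3.
The sequence repeats with period 12.

12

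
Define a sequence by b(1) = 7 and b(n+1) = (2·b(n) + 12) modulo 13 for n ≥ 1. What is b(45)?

3

Computing terms: b(1) = 7,  b(2) = 0,  b(3) = 12,  b(4) = 10,  b(5) = 6,  b(6) = 11,  b(7) = 8,  b(8) = 2,  b(9) = 3,  b(10) = 5,  b(11) = 9,  b(12) = 4,  b(13) = 7.
Since b(13) = b(1) = 7, the sequence is periodic with period 12.
(45 - 1) mod 12 = 8, so b(45) = b(9) = 3.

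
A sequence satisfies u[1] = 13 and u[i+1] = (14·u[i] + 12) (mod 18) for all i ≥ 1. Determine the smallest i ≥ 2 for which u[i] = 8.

Computing terms: u[1] = 13; u[2] = 14; u[3] = 10; u[4] = 8; u[5] = 16; u[6] = 2; u[7] = 4; u[8] = 14.
Since u[8] = u[2] = 14, the sequence is eventually periodic: after a pre-period of length 1 it cycles with period 6.
The value 8 first appears (with i ≥ 2) at u[4].

4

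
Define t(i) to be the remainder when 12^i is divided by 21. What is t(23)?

t(1) = 12; t(2) = 18; t(3) = 6; t(4) = 9; t(5) = 3; t(6) = 15; t(7) = 12.
The sequence repeats with period 6.
So t(23) = t(1 + ((23-1) mod 6)) = t(5) = 3.

3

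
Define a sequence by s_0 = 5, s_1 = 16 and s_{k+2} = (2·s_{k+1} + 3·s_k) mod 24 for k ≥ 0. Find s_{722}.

23

Computing terms: s_0 = 5, s_1 = 16, s_2 = 23, s_3 = 22, s_4 = 17, s_5 = 4, s_6 = 11, s_7 = 10, s_8 = 5, s_9 = 16.
The sequence repeats with period 8.
So s_{722} = s_{0 + ((722-0) mod 8)} = s_2 = 23.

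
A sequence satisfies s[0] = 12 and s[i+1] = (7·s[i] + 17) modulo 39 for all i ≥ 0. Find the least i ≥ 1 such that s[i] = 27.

s[0] = 12, s[1] = 23, s[2] = 22, s[3] = 15, s[4] = 5, s[5] = 13, s[6] = 30, s[7] = 32, s[8] = 7, s[9] = 27, s[10] = 11, s[11] = 16, s[12] = 12.
The sequence repeats with period 12.
The value 27 first appears (with i ≥ 1) at s[9].

9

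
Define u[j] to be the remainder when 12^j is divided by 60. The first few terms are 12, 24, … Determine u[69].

Computing terms: u[1] = 12, u[2] = 24, u[3] = 48, u[4] = 36, u[5] = 12.
Since u[5] = u[1] = 12, the sequence is periodic with period 4.
(69 - 1) mod 4 = 0, so u[69] = u[1] = 12.

12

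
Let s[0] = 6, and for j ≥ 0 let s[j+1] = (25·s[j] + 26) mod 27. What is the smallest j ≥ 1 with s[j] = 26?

Listing terms: s[0] = 6,  s[1] = 14,  s[2] = 25,  s[3] = 3,  s[4] = 20,  s[5] = 13,  s[6] = 0,  s[7] = 26,  s[8] = 1,  s[9] = 24,  s[10] = 5,  s[11] = 16,  s[12] = 21,  s[13] = 11,  s[14] = 4,  s[15] = 18,  s[16] = 17,  s[17] = 19,  s[18] = 15,  s[19] = 23,  s[20] = 7,  s[21] = 12,  s[22] = 2,  s[23] = 22,  s[24] = 9,  s[25] = 8,  s[26] = 10,  s[27] = 6.
The sequence repeats with period 27.
The value 26 first appears (with j ≥ 1) at s[7].

7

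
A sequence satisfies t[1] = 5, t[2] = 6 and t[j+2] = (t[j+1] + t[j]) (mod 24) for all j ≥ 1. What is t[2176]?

1

We have t[1] = 5,  t[2] = 6,  t[3] = 11,  t[4] = 17,  t[5] = 4,  t[6] = 21,  t[7] = 1,  t[8] = 22,  t[9] = 23,  t[10] = 21,  t[11] = 20,  t[12] = 17,  t[13] = 13,  t[14] = 6,  t[15] = 19,  t[16] = 1,  t[17] = 20,  t[18] = 21,  t[19] = 17,  t[20] = 14,  t[21] = 7,  t[22] = 21,  t[23] = 4,  t[24] = 1,  t[25] = 5,  t[26] = 6.
Since (t[25], t[26]) = (t[1], t[2]) = (5, 6) (two consecutive terms determine the rest), the sequence is periodic with period 24.
(2176 - 1) mod 24 = 15, so t[2176] = t[16] = 1.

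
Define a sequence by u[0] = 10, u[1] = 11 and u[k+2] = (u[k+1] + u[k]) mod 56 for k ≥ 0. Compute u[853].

We have u[0] = 10; u[1] = 11; u[2] = 21; u[3] = 32; u[4] = 53; u[5] = 29; u[6] = 26; u[7] = 55; u[8] = 25; u[9] = 24; u[10] = 49; u[11] = 17; u[12] = 10; u[13] = 27; u[14] = 37; u[15] = 8; u[16] = 45; u[17] = 53; u[18] = 42; u[19] = 39; u[20] = 25; u[21] = 8; u[22] = 33; u[23] = 41; u[24] = 18; u[25] = 3; u[26] = 21; u[27] = 24; u[28] = 45; u[29] = 13; u[30] = 2; u[31] = 15; u[32] = 17; u[33] = 32; u[34] = 49; u[35] = 25; u[36] = 18; u[37] = 43; u[38] = 5; u[39] = 48; u[40] = 53; u[41] = 45; u[42] = 42; u[43] = 31; u[44] = 17; u[45] = 48; u[46] = 9; u[47] = 1; u[48] = 10; u[49] = 11.
The sequence repeats with period 48.
So u[853] = u[0 + ((853-0) mod 48)] = u[37] = 43.

43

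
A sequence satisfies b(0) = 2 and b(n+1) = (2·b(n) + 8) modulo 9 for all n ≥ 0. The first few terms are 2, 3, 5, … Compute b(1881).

Listing terms: b(0) = 2; b(1) = 3; b(2) = 5; b(3) = 0; b(4) = 8; b(5) = 6; b(6) = 2.
The sequence repeats with period 6.
(1881 - 0) mod 6 = 3, so b(1881) = b(3) = 0.

0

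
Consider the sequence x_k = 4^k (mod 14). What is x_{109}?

Listing terms: x_0 = 1,  x_1 = 4,  x_2 = 2,  x_3 = 8,  x_4 = 4.
Since x_4 = x_1 = 4, the sequence is eventually periodic: after a pre-period of length 1 it cycles with period 3.
For k ≥ 1, x_k depends only on (k - 1) mod 3. (109 - 1) mod 3 = 0, so x_{109} = x_1 = 4.

4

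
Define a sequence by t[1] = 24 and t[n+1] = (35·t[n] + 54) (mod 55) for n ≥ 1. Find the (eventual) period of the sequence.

10

t[1] = 24; t[2] = 14; t[3] = 49; t[4] = 9; t[5] = 39; t[6] = 44; t[7] = 54; t[8] = 19; t[9] = 4; t[10] = 29; t[11] = 24.
The sequence repeats with period 10.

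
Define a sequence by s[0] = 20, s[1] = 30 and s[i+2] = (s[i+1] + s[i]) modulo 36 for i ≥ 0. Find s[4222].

10

s[0] = 20; s[1] = 30; s[2] = 14; s[3] = 8; s[4] = 22; s[5] = 30; s[6] = 16; s[7] = 10; s[8] = 26; s[9] = 0; s[10] = 26; s[11] = 26; s[12] = 16; s[13] = 6; s[14] = 22; s[15] = 28; s[16] = 14; s[17] = 6; s[18] = 20; s[19] = 26; s[20] = 10; s[21] = 0; s[22] = 10; s[23] = 10; s[24] = 20; s[25] = 30.
Since (s[24], s[25]) = (s[0], s[1]) = (20, 30) (two consecutive terms determine the rest), the sequence is periodic with period 24.
(4222 - 0) mod 24 = 22, so s[4222] = s[22] = 10.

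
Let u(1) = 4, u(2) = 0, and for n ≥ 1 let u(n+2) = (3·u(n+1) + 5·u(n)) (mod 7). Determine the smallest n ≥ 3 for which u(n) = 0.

Listing terms: u(1) = 4,  u(2) = 0,  u(3) = 6,  u(4) = 4,  u(5) = 0.
Since (u(4), u(5)) = (u(1), u(2)) = (4, 0) (two consecutive terms determine the rest), the sequence is periodic with period 3.
The value 0 next appears (with n ≥ 3) at u(5).

5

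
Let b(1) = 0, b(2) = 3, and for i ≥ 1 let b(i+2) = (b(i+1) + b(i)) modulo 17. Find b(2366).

12

We have b(1) = 0,  b(2) = 3,  b(3) = 3,  b(4) = 6,  b(5) = 9,  b(6) = 15,  b(7) = 7,  b(8) = 5,  b(9) = 12,  b(10) = 0,  b(11) = 12,  b(12) = 12,  b(13) = 7,  b(14) = 2,  b(15) = 9,  b(16) = 11,  b(17) = 3,  b(18) = 14,  b(19) = 0,  b(20) = 14,  b(21) = 14,  b(22) = 11,  b(23) = 8,  b(24) = 2,  b(25) = 10,  b(26) = 12,  b(27) = 5,  b(28) = 0,  b(29) = 5,  b(30) = 5,  b(31) = 10,  b(32) = 15,  b(33) = 8,  b(34) = 6,  b(35) = 14,  b(36) = 3,  b(37) = 0,  b(38) = 3.
Since (b(37), b(38)) = (b(1), b(2)) = (0, 3) (two consecutive terms determine the rest), the sequence is periodic with period 36.
So b(2366) = b(1 + ((2366-1) mod 36)) = b(26) = 12.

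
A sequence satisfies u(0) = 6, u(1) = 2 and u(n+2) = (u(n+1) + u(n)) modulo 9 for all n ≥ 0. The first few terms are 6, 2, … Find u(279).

8

We have u(0) = 6; u(1) = 2; u(2) = 8; u(3) = 1; u(4) = 0; u(5) = 1; u(6) = 1; u(7) = 2; u(8) = 3; u(9) = 5; u(10) = 8; u(11) = 4; u(12) = 3; u(13) = 7; u(14) = 1; u(15) = 8; u(16) = 0; u(17) = 8; u(18) = 8; u(19) = 7; u(20) = 6; u(21) = 4; u(22) = 1; u(23) = 5; u(24) = 6; u(25) = 2.
Since (u(24), u(25)) = (u(0), u(1)) = (6, 2) (two consecutive terms determine the rest), the sequence is periodic with period 24.
(279 - 0) mod 24 = 15, so u(279) = u(15) = 8.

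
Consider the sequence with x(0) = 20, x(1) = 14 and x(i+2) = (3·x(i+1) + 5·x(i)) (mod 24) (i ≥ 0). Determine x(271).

22

Listing terms: x(0) = 20,  x(1) = 14,  x(2) = 22,  x(3) = 16,  x(4) = 14,  x(5) = 2,  x(6) = 4,  x(7) = 22,  x(8) = 14,  x(9) = 8,  x(10) = 22,  x(11) = 10,  x(12) = 20,  x(13) = 14.
The sequence repeats with period 12.
So x(271) = x(0 + ((271-0) mod 12)) = x(7) = 22.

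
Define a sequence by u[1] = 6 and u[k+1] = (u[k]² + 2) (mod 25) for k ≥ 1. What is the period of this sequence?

8

Listing terms: u[1] = 6,  u[2] = 13,  u[3] = 21,  u[4] = 18,  u[5] = 1,  u[6] = 3,  u[7] = 11,  u[8] = 23,  u[9] = 6.
The sequence repeats with period 8.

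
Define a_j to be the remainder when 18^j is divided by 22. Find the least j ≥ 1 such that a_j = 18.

1

Listing terms: a_0 = 1, a_1 = 18, a_2 = 16, a_3 = 2, a_4 = 14, a_5 = 10, a_6 = 4, a_7 = 6, a_8 = 20, a_9 = 8, a_{10} = 12, a_{11} = 18.
Since a_{11} = a_1 = 18, the sequence is eventually periodic: after a pre-period of length 1 it cycles with period 10.
The value 18 first appears (with j ≥ 1) at a_1.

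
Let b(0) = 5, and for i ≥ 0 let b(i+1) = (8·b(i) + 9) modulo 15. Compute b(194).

We have b(0) = 5, b(1) = 4, b(2) = 11, b(3) = 7, b(4) = 5.
The sequence repeats with period 4.
So b(194) = b(0 + ((194-0) mod 4)) = b(2) = 11.

11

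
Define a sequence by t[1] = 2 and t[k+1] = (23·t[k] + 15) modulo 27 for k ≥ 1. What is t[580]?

We have t[1] = 2; t[2] = 7; t[3] = 14; t[4] = 13; t[5] = 17; t[6] = 1; t[7] = 11; t[8] = 25; t[9] = 23; t[10] = 4; t[11] = 26; t[12] = 19; t[13] = 20; t[14] = 16; t[15] = 5; t[16] = 22; t[17] = 8; t[18] = 10; t[19] = 2.
The sequence repeats with period 18.
So t[580] = t[1 + ((580-1) mod 18)] = t[4] = 13.

13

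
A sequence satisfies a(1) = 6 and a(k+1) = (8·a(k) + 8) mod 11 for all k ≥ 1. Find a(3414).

Listing terms: a(1) = 6,  a(2) = 1,  a(3) = 5,  a(4) = 4,  a(5) = 7,  a(6) = 9,  a(7) = 3,  a(8) = 10,  a(9) = 0,  a(10) = 8,  a(11) = 6.
Since a(11) = a(1) = 6, the sequence is periodic with period 10.
So a(3414) = a(1 + ((3414-1) mod 10)) = a(4) = 4.

4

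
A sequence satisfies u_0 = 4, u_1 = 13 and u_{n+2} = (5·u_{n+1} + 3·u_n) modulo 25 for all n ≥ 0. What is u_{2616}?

9

u_0 = 4; u_1 = 13; u_2 = 2; u_3 = 24; u_4 = 1; u_5 = 2; u_6 = 13; u_7 = 21; u_8 = 19; u_9 = 8; u_{10} = 22; u_{11} = 9; u_{12} = 11; u_{13} = 7; u_{14} = 18; u_{15} = 11; u_{16} = 9; u_{17} = 3; u_{18} = 17; u_{19} = 19; u_{20} = 21; u_{21} = 12; u_{22} = 23; u_{23} = 1; u_{24} = 24; u_{25} = 23; u_{26} = 12; u_{27} = 4; u_{28} = 6; u_{29} = 17; u_{30} = 3; u_{31} = 16; u_{32} = 14; u_{33} = 18; u_{34} = 7; u_{35} = 14; u_{36} = 16; u_{37} = 22; u_{38} = 8; u_{39} = 6; u_{40} = 4; u_{41} = 13.
Since (u_{40}, u_{41}) = (u_0, u_1) = (4, 13) (two consecutive terms determine the rest), the sequence is periodic with period 40.
So u_{2616} = u_{0 + ((2616-0) mod 40)} = u_{16} = 9.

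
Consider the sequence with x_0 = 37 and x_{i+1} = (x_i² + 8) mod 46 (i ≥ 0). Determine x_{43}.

Computing terms: x_0 = 37, x_1 = 43, x_2 = 17, x_3 = 21, x_4 = 35, x_5 = 37.
Since x_5 = x_0 = 37, the sequence is periodic with period 5.
(43 - 0) mod 5 = 3, so x_{43} = x_3 = 21.

21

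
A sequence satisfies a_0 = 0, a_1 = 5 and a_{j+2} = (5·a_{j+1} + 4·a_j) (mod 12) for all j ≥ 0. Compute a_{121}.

5

Listing terms: a_0 = 0, a_1 = 5, a_2 = 1, a_3 = 1, a_4 = 9, a_5 = 1, a_6 = 5, a_7 = 5, a_8 = 9, a_9 = 5, a_{10} = 1.
Since (a_9, a_{10}) = (a_1, a_2) = (5, 1) (two consecutive terms determine the rest), the sequence is eventually periodic: after a pre-period of length 1 it cycles with period 8.
For j ≥ 1, a_j depends only on (j - 1) mod 8. (121 - 1) mod 8 = 0, so a_{121} = a_1 = 5.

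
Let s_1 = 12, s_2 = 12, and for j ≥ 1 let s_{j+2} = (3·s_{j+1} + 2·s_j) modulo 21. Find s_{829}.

Computing terms: s_1 = 12; s_2 = 12; s_3 = 18; s_4 = 15; s_5 = 18; s_6 = 0; s_7 = 15; s_8 = 3; s_9 = 18; s_{10} = 18; s_{11} = 6; s_{12} = 12; s_{13} = 6; s_{14} = 0; s_{15} = 12; s_{16} = 15; s_{17} = 6; s_{18} = 6; s_{19} = 9; s_{20} = 18; s_{21} = 9; s_{22} = 0; s_{23} = 18; s_{24} = 12; s_{25} = 9; s_{26} = 9; s_{27} = 3; s_{28} = 6; s_{29} = 3; s_{30} = 0; s_{31} = 6; s_{32} = 18; s_{33} = 3; s_{34} = 3; s_{35} = 15; s_{36} = 9; s_{37} = 15; s_{38} = 0; s_{39} = 9; s_{40} = 6; s_{41} = 15; s_{42} = 15; s_{43} = 12; s_{44} = 3; s_{45} = 12; s_{46} = 0; s_{47} = 3; s_{48} = 9; s_{49} = 12; s_{50} = 12.
The sequence repeats with period 48.
(829 - 1) mod 48 = 12, so s_{829} = s_{13} = 6.

6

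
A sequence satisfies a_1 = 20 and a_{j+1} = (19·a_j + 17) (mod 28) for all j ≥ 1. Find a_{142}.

We have a_1 = 20; a_2 = 5; a_3 = 0; a_4 = 17; a_5 = 4; a_6 = 9; a_7 = 20.
The sequence repeats with period 6.
(142 - 1) mod 6 = 3, so a_{142} = a_4 = 17.

17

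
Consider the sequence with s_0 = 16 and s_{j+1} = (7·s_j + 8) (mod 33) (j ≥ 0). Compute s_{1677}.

22

s_0 = 16; s_1 = 21; s_2 = 23; s_3 = 4; s_4 = 3; s_5 = 29; s_6 = 13; s_7 = 0; s_8 = 8; s_9 = 31; s_{10} = 27; s_{11} = 32; s_{12} = 1; s_{13} = 15; s_{14} = 14; s_{15} = 7; s_{16} = 24; s_{17} = 11; s_{18} = 19; s_{19} = 9; s_{20} = 5; s_{21} = 10; s_{22} = 12; s_{23} = 26; s_{24} = 25; s_{25} = 18; s_{26} = 2; s_{27} = 22; s_{28} = 30; s_{29} = 20; s_{30} = 16.
Since s_{30} = s_0 = 16, the sequence is periodic with period 30.
So s_{1677} = s_{0 + ((1677-0) mod 30)} = s_{27} = 22.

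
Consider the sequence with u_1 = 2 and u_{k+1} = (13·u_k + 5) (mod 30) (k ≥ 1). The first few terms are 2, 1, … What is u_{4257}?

We have u_1 = 2; u_2 = 1; u_3 = 18; u_4 = 29; u_5 = 22; u_6 = 21; u_7 = 8; u_8 = 19; u_9 = 12; u_{10} = 11; u_{11} = 28; u_{12} = 9; u_{13} = 2.
Since u_{13} = u_1 = 2, the sequence is periodic with period 12.
(4257 - 1) mod 12 = 8, so u_{4257} = u_9 = 12.

12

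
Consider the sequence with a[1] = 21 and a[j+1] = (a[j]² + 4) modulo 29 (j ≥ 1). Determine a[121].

We have a[1] = 21, a[2] = 10, a[3] = 17, a[4] = 3, a[5] = 13, a[6] = 28, a[7] = 5, a[8] = 0, a[9] = 4, a[10] = 20, a[11] = 27, a[12] = 8, a[13] = 10.
Since a[13] = a[2] = 10, the sequence is eventually periodic: after a pre-period of length 1 it cycles with period 11.
For j ≥ 2, a[j] depends only on (j - 2) mod 11. (121 - 2) mod 11 = 9, so a[121] = a[11] = 27.

27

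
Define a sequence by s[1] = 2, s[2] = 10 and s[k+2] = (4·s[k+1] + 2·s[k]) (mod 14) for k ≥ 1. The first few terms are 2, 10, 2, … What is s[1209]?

10

Computing terms: s[1] = 2,  s[2] = 10,  s[3] = 2,  s[4] = 0,  s[5] = 4,  s[6] = 2,  s[7] = 2,  s[8] = 12,  s[9] = 10,  s[10] = 8,  s[11] = 10,  s[12] = 0,  s[13] = 6,  s[14] = 10,  s[15] = 10,  s[16] = 4,  s[17] = 8,  s[18] = 12,  s[19] = 8,  s[20] = 0,  s[21] = 2,  s[22] = 8,  s[23] = 8,  s[24] = 6,  s[25] = 12,  s[26] = 4,  s[27] = 12,  s[28] = 0,  s[29] = 10,  s[30] = 12,  s[31] = 12,  s[32] = 2,  s[33] = 4,  s[34] = 6,  s[35] = 4,  s[36] = 0,  s[37] = 8,  s[38] = 4,  s[39] = 4,  s[40] = 10,  s[41] = 6,  s[42] = 2,  s[43] = 6,  s[44] = 0,  s[45] = 12,  s[46] = 6,  s[47] = 6,  s[48] = 8,  s[49] = 2,  s[50] = 10.
The sequence repeats with period 48.
(1209 - 1) mod 48 = 8, so s[1209] = s[9] = 10.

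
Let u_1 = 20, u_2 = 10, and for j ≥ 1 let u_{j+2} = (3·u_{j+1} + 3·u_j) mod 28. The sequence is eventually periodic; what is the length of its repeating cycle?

Computing terms: u_1 = 20,  u_2 = 10,  u_3 = 6,  u_4 = 20,  u_5 = 22,  u_6 = 14,  u_7 = 24,  u_8 = 2,  u_9 = 22,  u_{10} = 16,  u_{11} = 2,  u_{12} = 26,  u_{13} = 0,  u_{14} = 22,  u_{15} = 10,  u_{16} = 12,  u_{17} = 10,  u_{18} = 10,  u_{19} = 4,  u_{20} = 14,  u_{21} = 26,  u_{22} = 8,  u_{23} = 18,  u_{24} = 22,  u_{25} = 8,  u_{26} = 6,  u_{27} = 14,  u_{28} = 4,  u_{29} = 26,  u_{30} = 6,  u_{31} = 12,  u_{32} = 26,  u_{33} = 2,  u_{34} = 0,  u_{35} = 6,  u_{36} = 18,  u_{37} = 16,  u_{38} = 18,  u_{39} = 18,  u_{40} = 24,  u_{41} = 14,  u_{42} = 2,  u_{43} = 20,  u_{44} = 10.
Since (u_{43}, u_{44}) = (u_1, u_2) = (20, 10) (two consecutive terms determine the rest), the sequence is periodic with period 42.

42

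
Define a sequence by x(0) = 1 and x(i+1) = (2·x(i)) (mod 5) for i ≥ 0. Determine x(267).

Computing terms: x(0) = 1, x(1) = 2, x(2) = 4, x(3) = 3, x(4) = 1.
Since x(4) = x(0) = 1, the sequence is periodic with period 4.
(267 - 0) mod 4 = 3, so x(267) = x(3) = 3.

3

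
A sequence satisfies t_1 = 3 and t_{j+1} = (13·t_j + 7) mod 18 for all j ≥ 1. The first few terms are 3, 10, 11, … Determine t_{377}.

7

We have t_1 = 3, t_2 = 10, t_3 = 11, t_4 = 6, t_5 = 13, t_6 = 14, t_7 = 9, t_8 = 16, t_9 = 17, t_{10} = 12, t_{11} = 1, t_{12} = 2, t_{13} = 15, t_{14} = 4, t_{15} = 5, t_{16} = 0, t_{17} = 7, t_{18} = 8, t_{19} = 3.
The sequence repeats with period 18.
(377 - 1) mod 18 = 16, so t_{377} = t_{17} = 7.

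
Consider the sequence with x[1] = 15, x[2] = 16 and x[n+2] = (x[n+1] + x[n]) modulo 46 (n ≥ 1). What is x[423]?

41

Computing terms: x[1] = 15, x[2] = 16, x[3] = 31, x[4] = 1, x[5] = 32, x[6] = 33, x[7] = 19, x[8] = 6, x[9] = 25, x[10] = 31, x[11] = 10, x[12] = 41, x[13] = 5, x[14] = 0, x[15] = 5, x[16] = 5, x[17] = 10, x[18] = 15, x[19] = 25, x[20] = 40, x[21] = 19, x[22] = 13, x[23] = 32, x[24] = 45, x[25] = 31, x[26] = 30, x[27] = 15, x[28] = 45, x[29] = 14, x[30] = 13, x[31] = 27, x[32] = 40, x[33] = 21, x[34] = 15, x[35] = 36, x[36] = 5, x[37] = 41, x[38] = 0, x[39] = 41, x[40] = 41, x[41] = 36, x[42] = 31, x[43] = 21, x[44] = 6, x[45] = 27, x[46] = 33, x[47] = 14, x[48] = 1, x[49] = 15, x[50] = 16.
The sequence repeats with period 48.
(423 - 1) mod 48 = 38, so x[423] = x[39] = 41.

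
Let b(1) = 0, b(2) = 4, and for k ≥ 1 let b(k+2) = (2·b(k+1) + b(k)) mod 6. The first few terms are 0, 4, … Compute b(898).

4

We have b(1) = 0,  b(2) = 4,  b(3) = 2,  b(4) = 2,  b(5) = 0,  b(6) = 2,  b(7) = 4,  b(8) = 4,  b(9) = 0,  b(10) = 4.
Since (b(9), b(10)) = (b(1), b(2)) = (0, 4) (two consecutive terms determine the rest), the sequence is periodic with period 8.
So b(898) = b(1 + ((898-1) mod 8)) = b(2) = 4.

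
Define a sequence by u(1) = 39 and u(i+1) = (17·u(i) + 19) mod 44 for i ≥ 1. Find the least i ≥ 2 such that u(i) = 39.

u(1) = 39,  u(2) = 22,  u(3) = 41,  u(4) = 12,  u(5) = 3,  u(6) = 26,  u(7) = 21,  u(8) = 24,  u(9) = 31,  u(10) = 18,  u(11) = 17,  u(12) = 0,  u(13) = 19,  u(14) = 34,  u(15) = 25,  u(16) = 4,  u(17) = 43,  u(18) = 2,  u(19) = 9,  u(20) = 40,  u(21) = 39.
Since u(21) = u(1) = 39, the sequence is periodic with period 20.
The value 39 next appears (with i ≥ 2) at u(21).

21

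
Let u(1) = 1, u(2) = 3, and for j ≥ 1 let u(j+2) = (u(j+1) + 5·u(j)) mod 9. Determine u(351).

5

Computing terms: u(1) = 1, u(2) = 3, u(3) = 8, u(4) = 5, u(5) = 0, u(6) = 7, u(7) = 7, u(8) = 6, u(9) = 5, u(10) = 8, u(11) = 6, u(12) = 1, u(13) = 4, u(14) = 0, u(15) = 2, u(16) = 2, u(17) = 3, u(18) = 4, u(19) = 1, u(20) = 3.
The sequence repeats with period 18.
So u(351) = u(1 + ((351-1) mod 18)) = u(9) = 5.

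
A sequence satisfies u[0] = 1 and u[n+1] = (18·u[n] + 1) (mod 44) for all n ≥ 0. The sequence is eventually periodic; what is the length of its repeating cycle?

u[0] = 1, u[1] = 19, u[2] = 35, u[3] = 15, u[4] = 7, u[5] = 39, u[6] = 43, u[7] = 27, u[8] = 3, u[9] = 11, u[10] = 23, u[11] = 19.
Since u[11] = u[1] = 19, the sequence is eventually periodic: after a pre-period of length 1 it cycles with period 10.

10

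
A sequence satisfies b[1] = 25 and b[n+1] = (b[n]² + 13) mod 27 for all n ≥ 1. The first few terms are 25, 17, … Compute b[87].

Computing terms: b[1] = 25; b[2] = 17; b[3] = 5; b[4] = 11; b[5] = 26; b[6] = 14; b[7] = 20; b[8] = 8; b[9] = 23; b[10] = 2; b[11] = 17.
Since b[11] = b[2] = 17, the sequence is eventually periodic: after a pre-period of length 1 it cycles with period 9.
For n ≥ 2, b[n] depends only on (n - 2) mod 9. (87 - 2) mod 9 = 4, so b[87] = b[6] = 14.

14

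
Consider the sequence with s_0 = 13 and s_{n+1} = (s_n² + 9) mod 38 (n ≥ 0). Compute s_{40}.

33

Listing terms: s_0 = 13, s_1 = 26, s_2 = 1, s_3 = 10, s_4 = 33, s_5 = 34, s_6 = 25, s_7 = 26.
Since s_7 = s_1 = 26, the sequence is eventually periodic: after a pre-period of length 1 it cycles with period 6.
For n ≥ 1, s_n depends only on (n - 1) mod 6. (40 - 1) mod 6 = 3, so s_{40} = s_4 = 33.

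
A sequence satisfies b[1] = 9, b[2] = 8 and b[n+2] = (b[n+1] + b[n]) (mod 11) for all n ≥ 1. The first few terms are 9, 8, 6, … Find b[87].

Computing terms: b[1] = 9,  b[2] = 8,  b[3] = 6,  b[4] = 3,  b[5] = 9,  b[6] = 1,  b[7] = 10,  b[8] = 0,  b[9] = 10,  b[10] = 10,  b[11] = 9,  b[12] = 8.
The sequence repeats with period 10.
So b[87] = b[1 + ((87-1) mod 10)] = b[7] = 10.

10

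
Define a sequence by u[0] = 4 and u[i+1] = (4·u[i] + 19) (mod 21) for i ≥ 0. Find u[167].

12

Computing terms: u[0] = 4, u[1] = 14, u[2] = 12, u[3] = 4.
The sequence repeats with period 3.
(167 - 0) mod 3 = 2, so u[167] = u[2] = 12.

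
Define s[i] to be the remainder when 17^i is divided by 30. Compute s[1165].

17

s[1] = 17; s[2] = 19; s[3] = 23; s[4] = 1; s[5] = 17.
The sequence repeats with period 4.
(1165 - 1) mod 4 = 0, so s[1165] = s[1] = 17.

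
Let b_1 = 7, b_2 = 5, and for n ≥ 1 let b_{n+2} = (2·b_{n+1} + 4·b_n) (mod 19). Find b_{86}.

12

b_1 = 7, b_2 = 5, b_3 = 0, b_4 = 1, b_5 = 2, b_6 = 8, b_7 = 5, b_8 = 4, b_9 = 9, b_{10} = 15, b_{11} = 9, b_{12} = 2, b_{13} = 2, b_{14} = 12, b_{15} = 13, b_{16} = 17, b_{17} = 10, b_{18} = 12, b_{19} = 7, b_{20} = 5.
The sequence repeats with period 18.
(86 - 1) mod 18 = 13, so b_{86} = b_{14} = 12.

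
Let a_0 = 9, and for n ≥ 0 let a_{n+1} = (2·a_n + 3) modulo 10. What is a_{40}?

a_0 = 9; a_1 = 1; a_2 = 5; a_3 = 3; a_4 = 9.
The sequence repeats with period 4.
(40 - 0) mod 4 = 0, so a_{40} = a_0 = 9.

9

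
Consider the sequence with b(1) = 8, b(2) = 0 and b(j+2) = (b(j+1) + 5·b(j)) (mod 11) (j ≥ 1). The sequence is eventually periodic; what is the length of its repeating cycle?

40

We have b(1) = 8, b(2) = 0, b(3) = 7, b(4) = 7, b(5) = 9, b(6) = 0, b(7) = 1, b(8) = 1, b(9) = 6, b(10) = 0, b(11) = 8, b(12) = 8, b(13) = 4, b(14) = 0, b(15) = 9, b(16) = 9, b(17) = 10, b(18) = 0, b(19) = 6, b(20) = 6, b(21) = 3, b(22) = 0, b(23) = 4, b(24) = 4, b(25) = 2, b(26) = 0, b(27) = 10, b(28) = 10, b(29) = 5, b(30) = 0, b(31) = 3, b(32) = 3, b(33) = 7, b(34) = 0, b(35) = 2, b(36) = 2, b(37) = 1, b(38) = 0, b(39) = 5, b(40) = 5, b(41) = 8, b(42) = 0.
The sequence repeats with period 40.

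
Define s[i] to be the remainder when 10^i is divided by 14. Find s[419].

We have s[0] = 1,  s[1] = 10,  s[2] = 2,  s[3] = 6,  s[4] = 4,  s[5] = 12,  s[6] = 8,  s[7] = 10.
Since s[7] = s[1] = 10, the sequence is eventually periodic: after a pre-period of length 1 it cycles with period 6.
For i ≥ 1, s[i] depends only on (i - 1) mod 6. (419 - 1) mod 6 = 4, so s[419] = s[5] = 12.

12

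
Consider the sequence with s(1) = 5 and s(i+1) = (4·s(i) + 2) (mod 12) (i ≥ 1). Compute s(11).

10

s(1) = 5,  s(2) = 10,  s(3) = 6,  s(4) = 2,  s(5) = 10.
Since s(5) = s(2) = 10, the sequence is eventually periodic: after a pre-period of length 1 it cycles with period 3.
For i ≥ 2, s(i) depends only on (i - 2) mod 3. (11 - 2) mod 3 = 0, so s(11) = s(2) = 10.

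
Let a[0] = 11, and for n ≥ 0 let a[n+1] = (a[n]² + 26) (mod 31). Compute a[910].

We have a[0] = 11, a[1] = 23, a[2] = 28, a[3] = 4, a[4] = 11.
Since a[4] = a[0] = 11, the sequence is periodic with period 4.
So a[910] = a[0 + ((910-0) mod 4)] = a[2] = 28.

28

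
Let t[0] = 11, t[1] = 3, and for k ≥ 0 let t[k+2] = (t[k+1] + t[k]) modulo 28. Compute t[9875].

24

Computing terms: t[0] = 11; t[1] = 3; t[2] = 14; t[3] = 17; t[4] = 3; t[5] = 20; t[6] = 23; t[7] = 15; t[8] = 10; t[9] = 25; t[10] = 7; t[11] = 4; t[12] = 11; t[13] = 15; t[14] = 26; t[15] = 13; t[16] = 11; t[17] = 24; t[18] = 7; t[19] = 3; t[20] = 10; t[21] = 13; t[22] = 23; t[23] = 8; t[24] = 3; t[25] = 11; t[26] = 14; t[27] = 25; t[28] = 11; t[29] = 8; t[30] = 19; t[31] = 27; t[32] = 18; t[33] = 17; t[34] = 7; t[35] = 24; t[36] = 3; t[37] = 27; t[38] = 2; t[39] = 1; t[40] = 3; t[41] = 4; t[42] = 7; t[43] = 11; t[44] = 18; t[45] = 1; t[46] = 19; t[47] = 20; t[48] = 11; t[49] = 3.
Since (t[48], t[49]) = (t[0], t[1]) = (11, 3) (two consecutive terms determine the rest), the sequence is periodic with period 48.
(9875 - 0) mod 48 = 35, so t[9875] = t[35] = 24.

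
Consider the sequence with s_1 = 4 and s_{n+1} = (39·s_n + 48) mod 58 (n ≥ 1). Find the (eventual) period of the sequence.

28

Listing terms: s_1 = 4,  s_2 = 30,  s_3 = 0,  s_4 = 48,  s_5 = 6,  s_6 = 50,  s_7 = 26,  s_8 = 18,  s_9 = 54,  s_{10} = 8,  s_{11} = 12,  s_{12} = 52,  s_{13} = 46,  s_{14} = 44,  s_{15} = 24,  s_{16} = 56,  s_{17} = 28,  s_{18} = 38,  s_{19} = 22,  s_{20} = 36,  s_{21} = 2,  s_{22} = 10,  s_{23} = 32,  s_{24} = 20,  s_{25} = 16,  s_{26} = 34,  s_{27} = 40,  s_{28} = 42,  s_{29} = 4.
The sequence repeats with period 28.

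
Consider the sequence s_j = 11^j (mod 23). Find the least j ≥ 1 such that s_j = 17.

13

Computing terms: s_0 = 1; s_1 = 11; s_2 = 6; s_3 = 20; s_4 = 13; s_5 = 5; s_6 = 9; s_7 = 7; s_8 = 8; s_9 = 19; s_{10} = 2; s_{11} = 22; s_{12} = 12; s_{13} = 17; s_{14} = 3; s_{15} = 10; s_{16} = 18; s_{17} = 14; s_{18} = 16; s_{19} = 15; s_{20} = 4; s_{21} = 21; s_{22} = 1.
Since s_{22} = s_0 = 1, the sequence is periodic with period 22.
The value 17 first appears (with j ≥ 1) at s_{13}.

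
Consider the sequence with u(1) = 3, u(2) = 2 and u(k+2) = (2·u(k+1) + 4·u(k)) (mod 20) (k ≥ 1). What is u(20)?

u(1) = 3; u(2) = 2; u(3) = 16; u(4) = 0; u(5) = 4; u(6) = 8; u(7) = 12; u(8) = 16; u(9) = 0.
Since (u(8), u(9)) = (u(3), u(4)) = (16, 0) (two consecutive terms determine the rest), the sequence is eventually periodic: after a pre-period of length 2 it cycles with period 5.
For k ≥ 3, u(k) depends only on (k - 3) mod 5. (20 - 3) mod 5 = 2, so u(20) = u(5) = 4.

4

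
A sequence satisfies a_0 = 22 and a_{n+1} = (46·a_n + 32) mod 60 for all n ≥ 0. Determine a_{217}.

36

a_0 = 22,  a_1 = 24,  a_2 = 56,  a_3 = 28,  a_4 = 0,  a_5 = 32,  a_6 = 4,  a_7 = 36,  a_8 = 8,  a_9 = 40,  a_{10} = 12,  a_{11} = 44,  a_{12} = 16,  a_{13} = 48,  a_{14} = 20,  a_{15} = 52,  a_{16} = 24.
Since a_{16} = a_1 = 24, the sequence is eventually periodic: after a pre-period of length 1 it cycles with period 15.
For n ≥ 1, a_n depends only on (n - 1) mod 15. (217 - 1) mod 15 = 6, so a_{217} = a_7 = 36.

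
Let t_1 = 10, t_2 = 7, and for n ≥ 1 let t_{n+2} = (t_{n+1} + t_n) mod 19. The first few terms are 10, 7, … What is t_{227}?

3

We have t_1 = 10,  t_2 = 7,  t_3 = 17,  t_4 = 5,  t_5 = 3,  t_6 = 8,  t_7 = 11,  t_8 = 0,  t_9 = 11,  t_{10} = 11,  t_{11} = 3,  t_{12} = 14,  t_{13} = 17,  t_{14} = 12,  t_{15} = 10,  t_{16} = 3,  t_{17} = 13,  t_{18} = 16,  t_{19} = 10,  t_{20} = 7.
The sequence repeats with period 18.
(227 - 1) mod 18 = 10, so t_{227} = t_{11} = 3.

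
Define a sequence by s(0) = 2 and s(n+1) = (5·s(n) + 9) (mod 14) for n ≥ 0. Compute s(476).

6

We have s(0) = 2,  s(1) = 5,  s(2) = 6,  s(3) = 11,  s(4) = 8,  s(5) = 7,  s(6) = 2.
Since s(6) = s(0) = 2, the sequence is periodic with period 6.
(476 - 0) mod 6 = 2, so s(476) = s(2) = 6.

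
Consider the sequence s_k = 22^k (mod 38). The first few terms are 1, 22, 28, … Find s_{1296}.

Computing terms: s_0 = 1; s_1 = 22; s_2 = 28; s_3 = 8; s_4 = 24; s_5 = 34; s_6 = 26; s_7 = 2; s_8 = 6; s_9 = 18; s_{10} = 16; s_{11} = 10; s_{12} = 30; s_{13} = 14; s_{14} = 4; s_{15} = 12; s_{16} = 36; s_{17} = 32; s_{18} = 20; s_{19} = 22.
Since s_{19} = s_1 = 22, the sequence is eventually periodic: after a pre-period of length 1 it cycles with period 18.
For k ≥ 1, s_k depends only on (k - 1) mod 18. (1296 - 1) mod 18 = 17, so s_{1296} = s_{18} = 20.

20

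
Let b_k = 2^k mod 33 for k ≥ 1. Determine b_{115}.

Computing terms: b_1 = 2,  b_2 = 4,  b_3 = 8,  b_4 = 16,  b_5 = 32,  b_6 = 31,  b_7 = 29,  b_8 = 25,  b_9 = 17,  b_{10} = 1,  b_{11} = 2.
The sequence repeats with period 10.
So b_{115} = b_{1 + ((115-1) mod 10)} = b_5 = 32.

32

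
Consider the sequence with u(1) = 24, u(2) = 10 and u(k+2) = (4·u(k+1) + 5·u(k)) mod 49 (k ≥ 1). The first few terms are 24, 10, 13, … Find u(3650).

45

Computing terms: u(1) = 24, u(2) = 10, u(3) = 13, u(4) = 4, u(5) = 32, u(6) = 1, u(7) = 17, u(8) = 24, u(9) = 34, u(10) = 11, u(11) = 18, u(12) = 29, u(13) = 10, u(14) = 38, u(15) = 6, u(16) = 18, u(17) = 4, u(18) = 8, u(19) = 3, u(20) = 3, u(21) = 27, u(22) = 25, u(23) = 39, u(24) = 36, u(25) = 45, u(26) = 17, u(27) = 48, u(28) = 32, u(29) = 25, u(30) = 15, u(31) = 38, u(32) = 31, u(33) = 20, u(34) = 39, u(35) = 11, u(36) = 43, u(37) = 31, u(38) = 45, u(39) = 41, u(40) = 46, u(41) = 46, u(42) = 22, u(43) = 24, u(44) = 10.
The sequence repeats with period 42.
(3650 - 1) mod 42 = 37, so u(3650) = u(38) = 45.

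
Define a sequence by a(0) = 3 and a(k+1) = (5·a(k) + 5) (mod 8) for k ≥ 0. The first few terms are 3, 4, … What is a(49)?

4

Listing terms: a(0) = 3,  a(1) = 4,  a(2) = 1,  a(3) = 2,  a(4) = 7,  a(5) = 0,  a(6) = 5,  a(7) = 6,  a(8) = 3.
The sequence repeats with period 8.
So a(49) = a(0 + ((49-0) mod 8)) = a(1) = 4.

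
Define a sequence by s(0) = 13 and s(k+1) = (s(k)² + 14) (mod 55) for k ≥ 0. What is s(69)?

23

Computing terms: s(0) = 13; s(1) = 18; s(2) = 8; s(3) = 23; s(4) = 48; s(5) = 8.
Since s(5) = s(2) = 8, the sequence is eventually periodic: after a pre-period of length 2 it cycles with period 3.
For k ≥ 2, s(k) depends only on (k - 2) mod 3. (69 - 2) mod 3 = 1, so s(69) = s(3) = 23.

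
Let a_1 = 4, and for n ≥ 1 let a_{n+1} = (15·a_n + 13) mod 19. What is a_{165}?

Computing terms: a_1 = 4, a_2 = 16, a_3 = 6, a_4 = 8, a_5 = 0, a_6 = 13, a_7 = 18, a_8 = 17, a_9 = 2, a_{10} = 5, a_{11} = 12, a_{12} = 3, a_{13} = 1, a_{14} = 9, a_{15} = 15, a_{16} = 10, a_{17} = 11, a_{18} = 7, a_{19} = 4.
The sequence repeats with period 18.
So a_{165} = a_{1 + ((165-1) mod 18)} = a_3 = 6.

6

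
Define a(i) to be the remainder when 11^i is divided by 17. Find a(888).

Computing terms: a(0) = 1,  a(1) = 11,  a(2) = 2,  a(3) = 5,  a(4) = 4,  a(5) = 10,  a(6) = 8,  a(7) = 3,  a(8) = 16,  a(9) = 6,  a(10) = 15,  a(11) = 12,  a(12) = 13,  a(13) = 7,  a(14) = 9,  a(15) = 14,  a(16) = 1.
Since a(16) = a(0) = 1, the sequence is periodic with period 16.
So a(888) = a(0 + ((888-0) mod 16)) = a(8) = 16.

16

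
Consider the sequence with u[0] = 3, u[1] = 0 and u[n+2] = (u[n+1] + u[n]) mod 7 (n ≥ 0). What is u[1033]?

Listing terms: u[0] = 3,  u[1] = 0,  u[2] = 3,  u[3] = 3,  u[4] = 6,  u[5] = 2,  u[6] = 1,  u[7] = 3,  u[8] = 4,  u[9] = 0,  u[10] = 4,  u[11] = 4,  u[12] = 1,  u[13] = 5,  u[14] = 6,  u[15] = 4,  u[16] = 3,  u[17] = 0.
Since (u[16], u[17]) = (u[0], u[1]) = (3, 0) (two consecutive terms determine the rest), the sequence is periodic with period 16.
(1033 - 0) mod 16 = 9, so u[1033] = u[9] = 0.

0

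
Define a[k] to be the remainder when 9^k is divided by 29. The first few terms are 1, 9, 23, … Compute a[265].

13

Computing terms: a[0] = 1; a[1] = 9; a[2] = 23; a[3] = 4; a[4] = 7; a[5] = 5; a[6] = 16; a[7] = 28; a[8] = 20; a[9] = 6; a[10] = 25; a[11] = 22; a[12] = 24; a[13] = 13; a[14] = 1.
Since a[14] = a[0] = 1, the sequence is periodic with period 14.
(265 - 0) mod 14 = 13, so a[265] = a[13] = 13.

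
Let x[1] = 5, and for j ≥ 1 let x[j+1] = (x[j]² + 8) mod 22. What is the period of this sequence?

3

Listing terms: x[1] = 5; x[2] = 11; x[3] = 19; x[4] = 17; x[5] = 11.
Since x[5] = x[2] = 11, the sequence is eventually periodic: after a pre-period of length 1 it cycles with period 3.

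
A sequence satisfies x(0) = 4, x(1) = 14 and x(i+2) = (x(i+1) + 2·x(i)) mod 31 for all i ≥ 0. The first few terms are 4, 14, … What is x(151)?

x(0) = 4,  x(1) = 14,  x(2) = 22,  x(3) = 19,  x(4) = 1,  x(5) = 8,  x(6) = 10,  x(7) = 26,  x(8) = 15,  x(9) = 5,  x(10) = 4,  x(11) = 14.
Since (x(10), x(11)) = (x(0), x(1)) = (4, 14) (two consecutive terms determine the rest), the sequence is periodic with period 10.
So x(151) = x(0 + ((151-0) mod 10)) = x(1) = 14.

14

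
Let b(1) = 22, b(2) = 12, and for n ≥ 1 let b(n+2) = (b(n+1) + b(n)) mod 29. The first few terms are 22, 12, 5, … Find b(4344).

We have b(1) = 22; b(2) = 12; b(3) = 5; b(4) = 17; b(5) = 22; b(6) = 10; b(7) = 3; b(8) = 13; b(9) = 16; b(10) = 0; b(11) = 16; b(12) = 16; b(13) = 3; b(14) = 19; b(15) = 22; b(16) = 12.
Since (b(15), b(16)) = (b(1), b(2)) = (22, 12) (two consecutive terms determine the rest), the sequence is periodic with period 14.
So b(4344) = b(1 + ((4344-1) mod 14)) = b(4) = 17.

17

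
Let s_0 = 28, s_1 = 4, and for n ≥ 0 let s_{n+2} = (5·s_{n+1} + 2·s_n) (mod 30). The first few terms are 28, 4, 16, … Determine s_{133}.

16

Computing terms: s_0 = 28, s_1 = 4, s_2 = 16, s_3 = 28, s_4 = 22, s_5 = 16, s_6 = 4, s_7 = 22, s_8 = 28, s_9 = 4.
The sequence repeats with period 8.
(133 - 0) mod 8 = 5, so s_{133} = s_5 = 16.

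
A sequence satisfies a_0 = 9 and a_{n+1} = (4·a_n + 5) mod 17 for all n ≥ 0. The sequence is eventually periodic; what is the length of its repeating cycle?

We have a_0 = 9, a_1 = 7, a_2 = 16, a_3 = 1, a_4 = 9.
Since a_4 = a_0 = 9, the sequence is periodic with period 4.

4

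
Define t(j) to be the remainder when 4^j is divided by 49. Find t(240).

Computing terms: t(1) = 4; t(2) = 16; t(3) = 15; t(4) = 11; t(5) = 44; t(6) = 29; t(7) = 18; t(8) = 23; t(9) = 43; t(10) = 25; t(11) = 2; t(12) = 8; t(13) = 32; t(14) = 30; t(15) = 22; t(16) = 39; t(17) = 9; t(18) = 36; t(19) = 46; t(20) = 37; t(21) = 1; t(22) = 4.
Since t(22) = t(1) = 4, the sequence is periodic with period 21.
(240 - 1) mod 21 = 8, so t(240) = t(9) = 43.

43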